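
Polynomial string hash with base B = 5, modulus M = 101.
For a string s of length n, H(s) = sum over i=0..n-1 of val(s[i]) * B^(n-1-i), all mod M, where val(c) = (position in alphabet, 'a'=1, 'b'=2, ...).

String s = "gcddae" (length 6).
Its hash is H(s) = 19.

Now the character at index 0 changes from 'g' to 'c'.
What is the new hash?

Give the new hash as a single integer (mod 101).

Answer: 43

Derivation:
val('g') = 7, val('c') = 3
Position k = 0, exponent = n-1-k = 5
B^5 mod M = 5^5 mod 101 = 95
Delta = (3 - 7) * 95 mod 101 = 24
New hash = (19 + 24) mod 101 = 43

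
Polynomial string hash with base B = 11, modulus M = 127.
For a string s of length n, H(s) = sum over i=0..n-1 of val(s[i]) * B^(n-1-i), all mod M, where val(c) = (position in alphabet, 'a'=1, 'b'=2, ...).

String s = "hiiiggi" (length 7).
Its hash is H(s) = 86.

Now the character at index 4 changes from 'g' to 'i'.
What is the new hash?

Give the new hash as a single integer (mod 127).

Answer: 74

Derivation:
val('g') = 7, val('i') = 9
Position k = 4, exponent = n-1-k = 2
B^2 mod M = 11^2 mod 127 = 121
Delta = (9 - 7) * 121 mod 127 = 115
New hash = (86 + 115) mod 127 = 74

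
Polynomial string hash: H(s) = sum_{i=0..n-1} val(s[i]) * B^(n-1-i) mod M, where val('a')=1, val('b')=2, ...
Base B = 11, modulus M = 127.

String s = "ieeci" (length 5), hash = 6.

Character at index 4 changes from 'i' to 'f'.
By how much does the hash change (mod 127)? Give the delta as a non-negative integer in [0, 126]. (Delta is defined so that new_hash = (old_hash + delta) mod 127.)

Answer: 124

Derivation:
Delta formula: (val(new) - val(old)) * B^(n-1-k) mod M
  val('f') - val('i') = 6 - 9 = -3
  B^(n-1-k) = 11^0 mod 127 = 1
  Delta = -3 * 1 mod 127 = 124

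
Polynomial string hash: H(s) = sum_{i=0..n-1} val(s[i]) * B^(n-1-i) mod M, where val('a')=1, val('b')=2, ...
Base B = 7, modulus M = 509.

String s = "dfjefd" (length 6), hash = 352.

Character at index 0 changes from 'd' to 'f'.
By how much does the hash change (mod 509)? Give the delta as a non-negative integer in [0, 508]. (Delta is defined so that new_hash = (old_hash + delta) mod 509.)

Answer: 20

Derivation:
Delta formula: (val(new) - val(old)) * B^(n-1-k) mod M
  val('f') - val('d') = 6 - 4 = 2
  B^(n-1-k) = 7^5 mod 509 = 10
  Delta = 2 * 10 mod 509 = 20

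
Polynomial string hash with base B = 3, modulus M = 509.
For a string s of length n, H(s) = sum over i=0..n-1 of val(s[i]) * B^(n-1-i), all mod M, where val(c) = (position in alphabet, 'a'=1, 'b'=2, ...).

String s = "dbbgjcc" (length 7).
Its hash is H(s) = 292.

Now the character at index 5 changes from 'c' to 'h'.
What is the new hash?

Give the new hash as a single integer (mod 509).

Answer: 307

Derivation:
val('c') = 3, val('h') = 8
Position k = 5, exponent = n-1-k = 1
B^1 mod M = 3^1 mod 509 = 3
Delta = (8 - 3) * 3 mod 509 = 15
New hash = (292 + 15) mod 509 = 307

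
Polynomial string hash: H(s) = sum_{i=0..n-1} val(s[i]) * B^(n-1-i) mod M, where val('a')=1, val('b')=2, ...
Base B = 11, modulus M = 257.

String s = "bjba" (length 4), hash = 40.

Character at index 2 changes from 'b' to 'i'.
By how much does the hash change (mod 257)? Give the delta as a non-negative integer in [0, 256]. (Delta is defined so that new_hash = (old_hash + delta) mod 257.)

Answer: 77

Derivation:
Delta formula: (val(new) - val(old)) * B^(n-1-k) mod M
  val('i') - val('b') = 9 - 2 = 7
  B^(n-1-k) = 11^1 mod 257 = 11
  Delta = 7 * 11 mod 257 = 77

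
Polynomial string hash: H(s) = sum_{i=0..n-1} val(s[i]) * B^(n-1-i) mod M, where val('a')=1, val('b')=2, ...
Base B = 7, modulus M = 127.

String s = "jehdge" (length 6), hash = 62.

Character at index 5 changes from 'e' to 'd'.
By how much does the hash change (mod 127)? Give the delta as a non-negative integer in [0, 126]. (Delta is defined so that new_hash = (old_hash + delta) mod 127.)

Delta formula: (val(new) - val(old)) * B^(n-1-k) mod M
  val('d') - val('e') = 4 - 5 = -1
  B^(n-1-k) = 7^0 mod 127 = 1
  Delta = -1 * 1 mod 127 = 126

Answer: 126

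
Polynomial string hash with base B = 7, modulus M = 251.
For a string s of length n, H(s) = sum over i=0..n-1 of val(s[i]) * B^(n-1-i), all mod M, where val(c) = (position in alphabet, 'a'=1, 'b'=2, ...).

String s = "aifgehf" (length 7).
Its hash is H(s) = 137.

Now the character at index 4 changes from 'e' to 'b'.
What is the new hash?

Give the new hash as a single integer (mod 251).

Answer: 241

Derivation:
val('e') = 5, val('b') = 2
Position k = 4, exponent = n-1-k = 2
B^2 mod M = 7^2 mod 251 = 49
Delta = (2 - 5) * 49 mod 251 = 104
New hash = (137 + 104) mod 251 = 241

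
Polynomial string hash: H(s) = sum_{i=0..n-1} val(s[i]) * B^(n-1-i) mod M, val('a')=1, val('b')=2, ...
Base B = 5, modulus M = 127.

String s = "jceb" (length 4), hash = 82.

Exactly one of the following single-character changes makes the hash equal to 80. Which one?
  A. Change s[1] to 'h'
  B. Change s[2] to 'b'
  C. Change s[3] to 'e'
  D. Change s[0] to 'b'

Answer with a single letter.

Option A: s[1]='c'->'h', delta=(8-3)*5^2 mod 127 = 125, hash=82+125 mod 127 = 80 <-- target
Option B: s[2]='e'->'b', delta=(2-5)*5^1 mod 127 = 112, hash=82+112 mod 127 = 67
Option C: s[3]='b'->'e', delta=(5-2)*5^0 mod 127 = 3, hash=82+3 mod 127 = 85
Option D: s[0]='j'->'b', delta=(2-10)*5^3 mod 127 = 16, hash=82+16 mod 127 = 98

Answer: A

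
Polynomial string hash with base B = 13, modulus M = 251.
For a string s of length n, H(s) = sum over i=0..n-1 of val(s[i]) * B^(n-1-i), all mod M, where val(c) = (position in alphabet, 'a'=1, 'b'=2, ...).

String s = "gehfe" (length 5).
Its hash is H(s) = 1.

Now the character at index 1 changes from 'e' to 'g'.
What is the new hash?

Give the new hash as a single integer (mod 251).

val('e') = 5, val('g') = 7
Position k = 1, exponent = n-1-k = 3
B^3 mod M = 13^3 mod 251 = 189
Delta = (7 - 5) * 189 mod 251 = 127
New hash = (1 + 127) mod 251 = 128

Answer: 128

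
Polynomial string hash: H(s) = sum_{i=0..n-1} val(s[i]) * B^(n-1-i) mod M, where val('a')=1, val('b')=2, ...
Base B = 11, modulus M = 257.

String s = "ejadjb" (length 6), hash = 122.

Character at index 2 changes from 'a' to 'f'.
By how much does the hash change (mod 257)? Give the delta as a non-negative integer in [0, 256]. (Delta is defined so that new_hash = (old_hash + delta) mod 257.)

Answer: 230

Derivation:
Delta formula: (val(new) - val(old)) * B^(n-1-k) mod M
  val('f') - val('a') = 6 - 1 = 5
  B^(n-1-k) = 11^3 mod 257 = 46
  Delta = 5 * 46 mod 257 = 230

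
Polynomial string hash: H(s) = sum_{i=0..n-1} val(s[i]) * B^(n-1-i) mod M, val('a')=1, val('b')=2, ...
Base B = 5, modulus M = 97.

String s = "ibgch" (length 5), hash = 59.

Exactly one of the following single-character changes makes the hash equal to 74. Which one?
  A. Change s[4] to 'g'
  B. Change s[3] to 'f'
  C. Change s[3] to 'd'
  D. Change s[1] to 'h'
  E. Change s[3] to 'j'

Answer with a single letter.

Option A: s[4]='h'->'g', delta=(7-8)*5^0 mod 97 = 96, hash=59+96 mod 97 = 58
Option B: s[3]='c'->'f', delta=(6-3)*5^1 mod 97 = 15, hash=59+15 mod 97 = 74 <-- target
Option C: s[3]='c'->'d', delta=(4-3)*5^1 mod 97 = 5, hash=59+5 mod 97 = 64
Option D: s[1]='b'->'h', delta=(8-2)*5^3 mod 97 = 71, hash=59+71 mod 97 = 33
Option E: s[3]='c'->'j', delta=(10-3)*5^1 mod 97 = 35, hash=59+35 mod 97 = 94

Answer: B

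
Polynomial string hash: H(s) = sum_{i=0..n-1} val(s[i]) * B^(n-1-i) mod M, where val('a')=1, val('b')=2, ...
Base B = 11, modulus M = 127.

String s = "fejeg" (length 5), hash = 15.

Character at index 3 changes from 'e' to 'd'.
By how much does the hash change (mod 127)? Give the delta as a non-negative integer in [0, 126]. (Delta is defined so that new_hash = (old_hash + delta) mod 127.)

Delta formula: (val(new) - val(old)) * B^(n-1-k) mod M
  val('d') - val('e') = 4 - 5 = -1
  B^(n-1-k) = 11^1 mod 127 = 11
  Delta = -1 * 11 mod 127 = 116

Answer: 116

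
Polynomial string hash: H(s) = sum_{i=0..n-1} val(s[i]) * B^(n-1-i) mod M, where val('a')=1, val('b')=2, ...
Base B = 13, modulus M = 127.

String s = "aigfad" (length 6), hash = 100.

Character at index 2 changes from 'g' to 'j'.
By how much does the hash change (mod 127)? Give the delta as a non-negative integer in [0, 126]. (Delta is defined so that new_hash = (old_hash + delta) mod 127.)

Answer: 114

Derivation:
Delta formula: (val(new) - val(old)) * B^(n-1-k) mod M
  val('j') - val('g') = 10 - 7 = 3
  B^(n-1-k) = 13^3 mod 127 = 38
  Delta = 3 * 38 mod 127 = 114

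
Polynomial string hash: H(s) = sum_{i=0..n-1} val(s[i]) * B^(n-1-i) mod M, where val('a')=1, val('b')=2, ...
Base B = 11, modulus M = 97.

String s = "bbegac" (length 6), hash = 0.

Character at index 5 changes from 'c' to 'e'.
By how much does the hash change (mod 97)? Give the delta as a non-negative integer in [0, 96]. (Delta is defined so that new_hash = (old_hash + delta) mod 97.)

Answer: 2

Derivation:
Delta formula: (val(new) - val(old)) * B^(n-1-k) mod M
  val('e') - val('c') = 5 - 3 = 2
  B^(n-1-k) = 11^0 mod 97 = 1
  Delta = 2 * 1 mod 97 = 2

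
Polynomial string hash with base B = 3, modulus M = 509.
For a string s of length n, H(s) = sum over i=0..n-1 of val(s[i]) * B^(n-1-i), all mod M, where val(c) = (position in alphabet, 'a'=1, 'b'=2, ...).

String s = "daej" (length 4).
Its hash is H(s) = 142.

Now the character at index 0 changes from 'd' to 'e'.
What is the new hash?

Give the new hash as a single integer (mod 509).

Answer: 169

Derivation:
val('d') = 4, val('e') = 5
Position k = 0, exponent = n-1-k = 3
B^3 mod M = 3^3 mod 509 = 27
Delta = (5 - 4) * 27 mod 509 = 27
New hash = (142 + 27) mod 509 = 169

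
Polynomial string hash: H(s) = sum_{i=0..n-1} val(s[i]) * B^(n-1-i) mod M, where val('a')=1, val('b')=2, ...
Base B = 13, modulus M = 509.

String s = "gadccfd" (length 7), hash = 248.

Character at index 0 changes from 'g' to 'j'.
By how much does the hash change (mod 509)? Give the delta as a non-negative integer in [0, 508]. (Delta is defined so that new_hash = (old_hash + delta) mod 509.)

Answer: 395

Derivation:
Delta formula: (val(new) - val(old)) * B^(n-1-k) mod M
  val('j') - val('g') = 10 - 7 = 3
  B^(n-1-k) = 13^6 mod 509 = 471
  Delta = 3 * 471 mod 509 = 395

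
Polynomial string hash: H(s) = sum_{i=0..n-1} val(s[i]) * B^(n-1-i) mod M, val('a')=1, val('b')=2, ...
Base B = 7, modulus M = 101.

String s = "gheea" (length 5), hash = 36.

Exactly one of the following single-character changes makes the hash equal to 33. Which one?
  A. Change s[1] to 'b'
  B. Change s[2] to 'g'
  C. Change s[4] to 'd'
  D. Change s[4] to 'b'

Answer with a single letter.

Option A: s[1]='h'->'b', delta=(2-8)*7^3 mod 101 = 63, hash=36+63 mod 101 = 99
Option B: s[2]='e'->'g', delta=(7-5)*7^2 mod 101 = 98, hash=36+98 mod 101 = 33 <-- target
Option C: s[4]='a'->'d', delta=(4-1)*7^0 mod 101 = 3, hash=36+3 mod 101 = 39
Option D: s[4]='a'->'b', delta=(2-1)*7^0 mod 101 = 1, hash=36+1 mod 101 = 37

Answer: B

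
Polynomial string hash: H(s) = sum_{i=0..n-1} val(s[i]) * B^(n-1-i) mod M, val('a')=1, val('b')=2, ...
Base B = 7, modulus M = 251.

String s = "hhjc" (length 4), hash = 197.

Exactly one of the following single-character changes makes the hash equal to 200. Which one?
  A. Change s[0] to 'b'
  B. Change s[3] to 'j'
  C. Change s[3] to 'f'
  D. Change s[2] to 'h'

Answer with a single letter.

Option A: s[0]='h'->'b', delta=(2-8)*7^3 mod 251 = 201, hash=197+201 mod 251 = 147
Option B: s[3]='c'->'j', delta=(10-3)*7^0 mod 251 = 7, hash=197+7 mod 251 = 204
Option C: s[3]='c'->'f', delta=(6-3)*7^0 mod 251 = 3, hash=197+3 mod 251 = 200 <-- target
Option D: s[2]='j'->'h', delta=(8-10)*7^1 mod 251 = 237, hash=197+237 mod 251 = 183

Answer: C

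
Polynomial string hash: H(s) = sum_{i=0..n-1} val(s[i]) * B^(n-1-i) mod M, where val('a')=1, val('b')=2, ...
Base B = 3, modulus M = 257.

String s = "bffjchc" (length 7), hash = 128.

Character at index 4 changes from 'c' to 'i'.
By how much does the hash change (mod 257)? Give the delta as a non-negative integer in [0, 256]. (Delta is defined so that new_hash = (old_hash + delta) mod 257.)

Answer: 54

Derivation:
Delta formula: (val(new) - val(old)) * B^(n-1-k) mod M
  val('i') - val('c') = 9 - 3 = 6
  B^(n-1-k) = 3^2 mod 257 = 9
  Delta = 6 * 9 mod 257 = 54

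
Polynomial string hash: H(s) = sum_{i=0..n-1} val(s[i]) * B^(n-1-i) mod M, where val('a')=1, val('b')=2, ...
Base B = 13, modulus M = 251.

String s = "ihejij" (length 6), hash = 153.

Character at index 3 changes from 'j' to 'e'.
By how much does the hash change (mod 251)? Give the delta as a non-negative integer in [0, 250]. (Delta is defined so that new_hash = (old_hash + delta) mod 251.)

Answer: 159

Derivation:
Delta formula: (val(new) - val(old)) * B^(n-1-k) mod M
  val('e') - val('j') = 5 - 10 = -5
  B^(n-1-k) = 13^2 mod 251 = 169
  Delta = -5 * 169 mod 251 = 159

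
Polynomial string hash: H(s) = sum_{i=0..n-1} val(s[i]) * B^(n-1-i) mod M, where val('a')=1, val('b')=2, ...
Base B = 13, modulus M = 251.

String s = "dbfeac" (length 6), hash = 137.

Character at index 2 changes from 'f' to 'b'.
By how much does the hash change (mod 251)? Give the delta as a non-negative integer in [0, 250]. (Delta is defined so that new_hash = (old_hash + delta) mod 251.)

Answer: 248

Derivation:
Delta formula: (val(new) - val(old)) * B^(n-1-k) mod M
  val('b') - val('f') = 2 - 6 = -4
  B^(n-1-k) = 13^3 mod 251 = 189
  Delta = -4 * 189 mod 251 = 248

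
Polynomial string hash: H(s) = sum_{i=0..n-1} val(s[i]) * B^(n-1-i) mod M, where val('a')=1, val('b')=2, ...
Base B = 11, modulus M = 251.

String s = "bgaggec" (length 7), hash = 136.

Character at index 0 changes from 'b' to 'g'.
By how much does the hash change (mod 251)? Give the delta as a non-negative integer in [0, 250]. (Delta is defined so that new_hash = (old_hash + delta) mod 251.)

Delta formula: (val(new) - val(old)) * B^(n-1-k) mod M
  val('g') - val('b') = 7 - 2 = 5
  B^(n-1-k) = 11^6 mod 251 = 3
  Delta = 5 * 3 mod 251 = 15

Answer: 15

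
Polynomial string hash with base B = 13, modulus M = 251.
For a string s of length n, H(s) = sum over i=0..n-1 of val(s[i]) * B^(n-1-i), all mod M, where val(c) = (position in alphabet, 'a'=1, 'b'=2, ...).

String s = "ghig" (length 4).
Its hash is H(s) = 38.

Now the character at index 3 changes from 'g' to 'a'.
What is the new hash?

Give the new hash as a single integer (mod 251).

Answer: 32

Derivation:
val('g') = 7, val('a') = 1
Position k = 3, exponent = n-1-k = 0
B^0 mod M = 13^0 mod 251 = 1
Delta = (1 - 7) * 1 mod 251 = 245
New hash = (38 + 245) mod 251 = 32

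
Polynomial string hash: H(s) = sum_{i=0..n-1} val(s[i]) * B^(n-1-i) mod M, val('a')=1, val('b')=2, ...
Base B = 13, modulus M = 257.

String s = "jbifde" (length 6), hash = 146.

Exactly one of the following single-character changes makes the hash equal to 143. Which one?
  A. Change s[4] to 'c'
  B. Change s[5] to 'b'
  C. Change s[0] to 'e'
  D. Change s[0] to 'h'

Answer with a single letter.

Option A: s[4]='d'->'c', delta=(3-4)*13^1 mod 257 = 244, hash=146+244 mod 257 = 133
Option B: s[5]='e'->'b', delta=(2-5)*13^0 mod 257 = 254, hash=146+254 mod 257 = 143 <-- target
Option C: s[0]='j'->'e', delta=(5-10)*13^5 mod 257 = 103, hash=146+103 mod 257 = 249
Option D: s[0]='j'->'h', delta=(8-10)*13^5 mod 257 = 144, hash=146+144 mod 257 = 33

Answer: B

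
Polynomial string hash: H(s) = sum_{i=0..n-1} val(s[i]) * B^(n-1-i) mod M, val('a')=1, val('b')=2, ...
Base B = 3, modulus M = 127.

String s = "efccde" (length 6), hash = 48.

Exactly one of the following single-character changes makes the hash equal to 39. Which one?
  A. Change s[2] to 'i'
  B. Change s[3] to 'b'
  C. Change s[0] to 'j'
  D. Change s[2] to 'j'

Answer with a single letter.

Answer: B

Derivation:
Option A: s[2]='c'->'i', delta=(9-3)*3^3 mod 127 = 35, hash=48+35 mod 127 = 83
Option B: s[3]='c'->'b', delta=(2-3)*3^2 mod 127 = 118, hash=48+118 mod 127 = 39 <-- target
Option C: s[0]='e'->'j', delta=(10-5)*3^5 mod 127 = 72, hash=48+72 mod 127 = 120
Option D: s[2]='c'->'j', delta=(10-3)*3^3 mod 127 = 62, hash=48+62 mod 127 = 110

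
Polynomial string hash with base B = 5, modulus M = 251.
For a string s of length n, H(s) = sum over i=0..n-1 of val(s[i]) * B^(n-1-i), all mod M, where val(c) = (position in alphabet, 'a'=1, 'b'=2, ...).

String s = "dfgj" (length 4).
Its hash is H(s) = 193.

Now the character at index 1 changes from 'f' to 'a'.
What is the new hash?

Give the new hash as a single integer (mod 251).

Answer: 68

Derivation:
val('f') = 6, val('a') = 1
Position k = 1, exponent = n-1-k = 2
B^2 mod M = 5^2 mod 251 = 25
Delta = (1 - 6) * 25 mod 251 = 126
New hash = (193 + 126) mod 251 = 68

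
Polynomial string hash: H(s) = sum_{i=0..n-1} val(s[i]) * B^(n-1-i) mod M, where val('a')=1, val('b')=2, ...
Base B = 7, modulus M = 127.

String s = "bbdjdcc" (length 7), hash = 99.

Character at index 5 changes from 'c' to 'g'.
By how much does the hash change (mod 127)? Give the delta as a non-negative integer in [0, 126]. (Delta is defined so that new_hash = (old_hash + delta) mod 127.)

Delta formula: (val(new) - val(old)) * B^(n-1-k) mod M
  val('g') - val('c') = 7 - 3 = 4
  B^(n-1-k) = 7^1 mod 127 = 7
  Delta = 4 * 7 mod 127 = 28

Answer: 28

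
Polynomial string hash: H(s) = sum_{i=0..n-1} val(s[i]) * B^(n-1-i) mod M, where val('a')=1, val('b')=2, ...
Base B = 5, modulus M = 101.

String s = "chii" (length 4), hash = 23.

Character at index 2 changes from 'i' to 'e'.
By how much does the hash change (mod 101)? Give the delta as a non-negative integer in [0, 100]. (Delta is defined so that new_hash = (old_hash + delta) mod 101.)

Answer: 81

Derivation:
Delta formula: (val(new) - val(old)) * B^(n-1-k) mod M
  val('e') - val('i') = 5 - 9 = -4
  B^(n-1-k) = 5^1 mod 101 = 5
  Delta = -4 * 5 mod 101 = 81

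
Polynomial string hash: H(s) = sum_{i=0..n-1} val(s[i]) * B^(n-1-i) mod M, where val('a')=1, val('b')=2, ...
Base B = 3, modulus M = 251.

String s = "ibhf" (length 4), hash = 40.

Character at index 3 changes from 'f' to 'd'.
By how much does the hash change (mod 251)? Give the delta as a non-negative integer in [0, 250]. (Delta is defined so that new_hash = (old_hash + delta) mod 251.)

Delta formula: (val(new) - val(old)) * B^(n-1-k) mod M
  val('d') - val('f') = 4 - 6 = -2
  B^(n-1-k) = 3^0 mod 251 = 1
  Delta = -2 * 1 mod 251 = 249

Answer: 249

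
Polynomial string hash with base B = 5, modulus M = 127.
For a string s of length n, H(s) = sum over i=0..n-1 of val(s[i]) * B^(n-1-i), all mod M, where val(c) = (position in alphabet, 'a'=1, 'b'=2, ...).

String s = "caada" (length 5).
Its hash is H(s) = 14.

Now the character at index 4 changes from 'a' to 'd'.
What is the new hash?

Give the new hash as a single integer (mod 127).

Answer: 17

Derivation:
val('a') = 1, val('d') = 4
Position k = 4, exponent = n-1-k = 0
B^0 mod M = 5^0 mod 127 = 1
Delta = (4 - 1) * 1 mod 127 = 3
New hash = (14 + 3) mod 127 = 17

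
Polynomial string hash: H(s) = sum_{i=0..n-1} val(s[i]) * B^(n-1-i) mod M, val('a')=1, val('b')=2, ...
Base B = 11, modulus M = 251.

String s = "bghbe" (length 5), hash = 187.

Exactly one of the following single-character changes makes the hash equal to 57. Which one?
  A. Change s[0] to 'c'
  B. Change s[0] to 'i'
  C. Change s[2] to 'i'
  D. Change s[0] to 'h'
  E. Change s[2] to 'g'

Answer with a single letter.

Option A: s[0]='b'->'c', delta=(3-2)*11^4 mod 251 = 83, hash=187+83 mod 251 = 19
Option B: s[0]='b'->'i', delta=(9-2)*11^4 mod 251 = 79, hash=187+79 mod 251 = 15
Option C: s[2]='h'->'i', delta=(9-8)*11^2 mod 251 = 121, hash=187+121 mod 251 = 57 <-- target
Option D: s[0]='b'->'h', delta=(8-2)*11^4 mod 251 = 247, hash=187+247 mod 251 = 183
Option E: s[2]='h'->'g', delta=(7-8)*11^2 mod 251 = 130, hash=187+130 mod 251 = 66

Answer: C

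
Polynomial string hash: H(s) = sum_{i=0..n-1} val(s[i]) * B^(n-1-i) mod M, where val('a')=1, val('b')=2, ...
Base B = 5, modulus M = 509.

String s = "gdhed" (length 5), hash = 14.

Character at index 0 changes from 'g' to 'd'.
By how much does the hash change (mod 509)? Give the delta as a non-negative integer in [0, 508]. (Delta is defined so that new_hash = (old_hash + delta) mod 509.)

Answer: 161

Derivation:
Delta formula: (val(new) - val(old)) * B^(n-1-k) mod M
  val('d') - val('g') = 4 - 7 = -3
  B^(n-1-k) = 5^4 mod 509 = 116
  Delta = -3 * 116 mod 509 = 161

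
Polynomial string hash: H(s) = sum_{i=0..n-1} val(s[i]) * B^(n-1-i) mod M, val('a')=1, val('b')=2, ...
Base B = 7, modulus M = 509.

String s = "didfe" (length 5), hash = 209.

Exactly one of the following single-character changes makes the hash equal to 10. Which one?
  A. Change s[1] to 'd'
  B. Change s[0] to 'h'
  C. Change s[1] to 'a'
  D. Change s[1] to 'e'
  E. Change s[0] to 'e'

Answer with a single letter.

Option A: s[1]='i'->'d', delta=(4-9)*7^3 mod 509 = 321, hash=209+321 mod 509 = 21
Option B: s[0]='d'->'h', delta=(8-4)*7^4 mod 509 = 442, hash=209+442 mod 509 = 142
Option C: s[1]='i'->'a', delta=(1-9)*7^3 mod 509 = 310, hash=209+310 mod 509 = 10 <-- target
Option D: s[1]='i'->'e', delta=(5-9)*7^3 mod 509 = 155, hash=209+155 mod 509 = 364
Option E: s[0]='d'->'e', delta=(5-4)*7^4 mod 509 = 365, hash=209+365 mod 509 = 65

Answer: C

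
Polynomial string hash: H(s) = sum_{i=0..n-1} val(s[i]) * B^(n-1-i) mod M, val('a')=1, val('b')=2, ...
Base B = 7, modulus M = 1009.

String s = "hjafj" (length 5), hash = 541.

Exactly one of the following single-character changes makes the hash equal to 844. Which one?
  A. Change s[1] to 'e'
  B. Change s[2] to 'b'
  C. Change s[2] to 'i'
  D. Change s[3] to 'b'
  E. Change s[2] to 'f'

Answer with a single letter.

Answer: A

Derivation:
Option A: s[1]='j'->'e', delta=(5-10)*7^3 mod 1009 = 303, hash=541+303 mod 1009 = 844 <-- target
Option B: s[2]='a'->'b', delta=(2-1)*7^2 mod 1009 = 49, hash=541+49 mod 1009 = 590
Option C: s[2]='a'->'i', delta=(9-1)*7^2 mod 1009 = 392, hash=541+392 mod 1009 = 933
Option D: s[3]='f'->'b', delta=(2-6)*7^1 mod 1009 = 981, hash=541+981 mod 1009 = 513
Option E: s[2]='a'->'f', delta=(6-1)*7^2 mod 1009 = 245, hash=541+245 mod 1009 = 786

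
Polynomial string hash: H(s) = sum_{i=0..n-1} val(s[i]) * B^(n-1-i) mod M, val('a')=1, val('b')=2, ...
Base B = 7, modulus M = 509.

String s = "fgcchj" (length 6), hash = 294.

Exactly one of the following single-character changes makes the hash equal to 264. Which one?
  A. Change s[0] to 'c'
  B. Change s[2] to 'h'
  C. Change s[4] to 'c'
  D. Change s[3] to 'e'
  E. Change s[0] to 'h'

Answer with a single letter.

Answer: A

Derivation:
Option A: s[0]='f'->'c', delta=(3-6)*7^5 mod 509 = 479, hash=294+479 mod 509 = 264 <-- target
Option B: s[2]='c'->'h', delta=(8-3)*7^3 mod 509 = 188, hash=294+188 mod 509 = 482
Option C: s[4]='h'->'c', delta=(3-8)*7^1 mod 509 = 474, hash=294+474 mod 509 = 259
Option D: s[3]='c'->'e', delta=(5-3)*7^2 mod 509 = 98, hash=294+98 mod 509 = 392
Option E: s[0]='f'->'h', delta=(8-6)*7^5 mod 509 = 20, hash=294+20 mod 509 = 314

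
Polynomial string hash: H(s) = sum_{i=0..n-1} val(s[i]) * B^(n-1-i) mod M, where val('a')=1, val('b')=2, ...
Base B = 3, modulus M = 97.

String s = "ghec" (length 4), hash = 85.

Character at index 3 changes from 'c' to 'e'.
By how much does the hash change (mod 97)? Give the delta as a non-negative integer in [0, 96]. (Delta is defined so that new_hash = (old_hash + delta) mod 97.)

Delta formula: (val(new) - val(old)) * B^(n-1-k) mod M
  val('e') - val('c') = 5 - 3 = 2
  B^(n-1-k) = 3^0 mod 97 = 1
  Delta = 2 * 1 mod 97 = 2

Answer: 2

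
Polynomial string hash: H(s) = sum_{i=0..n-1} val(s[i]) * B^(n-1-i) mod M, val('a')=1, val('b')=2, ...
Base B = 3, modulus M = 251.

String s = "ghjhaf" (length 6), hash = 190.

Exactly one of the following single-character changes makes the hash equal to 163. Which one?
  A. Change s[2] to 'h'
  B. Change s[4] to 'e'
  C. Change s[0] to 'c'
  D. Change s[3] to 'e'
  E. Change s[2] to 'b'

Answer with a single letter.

Answer: D

Derivation:
Option A: s[2]='j'->'h', delta=(8-10)*3^3 mod 251 = 197, hash=190+197 mod 251 = 136
Option B: s[4]='a'->'e', delta=(5-1)*3^1 mod 251 = 12, hash=190+12 mod 251 = 202
Option C: s[0]='g'->'c', delta=(3-7)*3^5 mod 251 = 32, hash=190+32 mod 251 = 222
Option D: s[3]='h'->'e', delta=(5-8)*3^2 mod 251 = 224, hash=190+224 mod 251 = 163 <-- target
Option E: s[2]='j'->'b', delta=(2-10)*3^3 mod 251 = 35, hash=190+35 mod 251 = 225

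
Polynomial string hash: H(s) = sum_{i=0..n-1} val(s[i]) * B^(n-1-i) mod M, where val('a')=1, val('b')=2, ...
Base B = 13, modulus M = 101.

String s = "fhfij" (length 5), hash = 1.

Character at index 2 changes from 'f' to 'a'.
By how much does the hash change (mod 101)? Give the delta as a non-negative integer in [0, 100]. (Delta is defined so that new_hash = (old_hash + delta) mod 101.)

Answer: 64

Derivation:
Delta formula: (val(new) - val(old)) * B^(n-1-k) mod M
  val('a') - val('f') = 1 - 6 = -5
  B^(n-1-k) = 13^2 mod 101 = 68
  Delta = -5 * 68 mod 101 = 64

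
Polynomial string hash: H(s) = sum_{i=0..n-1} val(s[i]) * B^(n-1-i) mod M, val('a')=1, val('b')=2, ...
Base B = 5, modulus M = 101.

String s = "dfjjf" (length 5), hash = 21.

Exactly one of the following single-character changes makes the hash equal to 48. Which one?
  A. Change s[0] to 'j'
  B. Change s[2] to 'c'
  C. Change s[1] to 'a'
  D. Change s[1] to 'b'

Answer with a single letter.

Option A: s[0]='d'->'j', delta=(10-4)*5^4 mod 101 = 13, hash=21+13 mod 101 = 34
Option B: s[2]='j'->'c', delta=(3-10)*5^2 mod 101 = 27, hash=21+27 mod 101 = 48 <-- target
Option C: s[1]='f'->'a', delta=(1-6)*5^3 mod 101 = 82, hash=21+82 mod 101 = 2
Option D: s[1]='f'->'b', delta=(2-6)*5^3 mod 101 = 5, hash=21+5 mod 101 = 26

Answer: B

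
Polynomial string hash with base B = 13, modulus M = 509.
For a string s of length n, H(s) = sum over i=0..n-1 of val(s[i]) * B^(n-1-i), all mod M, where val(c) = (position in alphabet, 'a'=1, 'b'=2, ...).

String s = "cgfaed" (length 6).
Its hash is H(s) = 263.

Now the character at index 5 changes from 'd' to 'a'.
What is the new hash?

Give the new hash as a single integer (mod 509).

val('d') = 4, val('a') = 1
Position k = 5, exponent = n-1-k = 0
B^0 mod M = 13^0 mod 509 = 1
Delta = (1 - 4) * 1 mod 509 = 506
New hash = (263 + 506) mod 509 = 260

Answer: 260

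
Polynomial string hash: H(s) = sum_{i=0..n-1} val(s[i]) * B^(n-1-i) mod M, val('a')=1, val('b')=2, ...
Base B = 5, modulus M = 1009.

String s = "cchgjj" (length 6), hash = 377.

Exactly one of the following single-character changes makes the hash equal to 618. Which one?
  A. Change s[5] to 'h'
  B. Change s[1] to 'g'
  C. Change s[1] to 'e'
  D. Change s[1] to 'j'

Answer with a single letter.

Answer: C

Derivation:
Option A: s[5]='j'->'h', delta=(8-10)*5^0 mod 1009 = 1007, hash=377+1007 mod 1009 = 375
Option B: s[1]='c'->'g', delta=(7-3)*5^4 mod 1009 = 482, hash=377+482 mod 1009 = 859
Option C: s[1]='c'->'e', delta=(5-3)*5^4 mod 1009 = 241, hash=377+241 mod 1009 = 618 <-- target
Option D: s[1]='c'->'j', delta=(10-3)*5^4 mod 1009 = 339, hash=377+339 mod 1009 = 716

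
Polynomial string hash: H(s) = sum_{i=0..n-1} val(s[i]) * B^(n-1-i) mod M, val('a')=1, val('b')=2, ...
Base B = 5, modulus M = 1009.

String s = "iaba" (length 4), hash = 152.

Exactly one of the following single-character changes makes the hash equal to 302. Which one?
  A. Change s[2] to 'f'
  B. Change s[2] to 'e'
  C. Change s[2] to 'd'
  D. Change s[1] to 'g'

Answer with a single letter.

Answer: D

Derivation:
Option A: s[2]='b'->'f', delta=(6-2)*5^1 mod 1009 = 20, hash=152+20 mod 1009 = 172
Option B: s[2]='b'->'e', delta=(5-2)*5^1 mod 1009 = 15, hash=152+15 mod 1009 = 167
Option C: s[2]='b'->'d', delta=(4-2)*5^1 mod 1009 = 10, hash=152+10 mod 1009 = 162
Option D: s[1]='a'->'g', delta=(7-1)*5^2 mod 1009 = 150, hash=152+150 mod 1009 = 302 <-- target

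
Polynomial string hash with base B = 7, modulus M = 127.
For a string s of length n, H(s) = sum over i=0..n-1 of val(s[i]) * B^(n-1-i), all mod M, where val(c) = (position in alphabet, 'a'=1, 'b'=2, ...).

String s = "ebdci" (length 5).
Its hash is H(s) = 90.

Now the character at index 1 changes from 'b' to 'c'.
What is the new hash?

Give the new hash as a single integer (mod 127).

Answer: 52

Derivation:
val('b') = 2, val('c') = 3
Position k = 1, exponent = n-1-k = 3
B^3 mod M = 7^3 mod 127 = 89
Delta = (3 - 2) * 89 mod 127 = 89
New hash = (90 + 89) mod 127 = 52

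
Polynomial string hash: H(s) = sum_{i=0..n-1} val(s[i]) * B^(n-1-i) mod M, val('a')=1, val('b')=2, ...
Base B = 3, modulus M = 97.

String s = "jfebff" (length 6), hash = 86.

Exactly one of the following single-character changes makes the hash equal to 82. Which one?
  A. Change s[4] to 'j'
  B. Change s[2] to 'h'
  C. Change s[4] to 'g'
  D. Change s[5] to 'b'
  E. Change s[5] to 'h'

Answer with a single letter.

Option A: s[4]='f'->'j', delta=(10-6)*3^1 mod 97 = 12, hash=86+12 mod 97 = 1
Option B: s[2]='e'->'h', delta=(8-5)*3^3 mod 97 = 81, hash=86+81 mod 97 = 70
Option C: s[4]='f'->'g', delta=(7-6)*3^1 mod 97 = 3, hash=86+3 mod 97 = 89
Option D: s[5]='f'->'b', delta=(2-6)*3^0 mod 97 = 93, hash=86+93 mod 97 = 82 <-- target
Option E: s[5]='f'->'h', delta=(8-6)*3^0 mod 97 = 2, hash=86+2 mod 97 = 88

Answer: D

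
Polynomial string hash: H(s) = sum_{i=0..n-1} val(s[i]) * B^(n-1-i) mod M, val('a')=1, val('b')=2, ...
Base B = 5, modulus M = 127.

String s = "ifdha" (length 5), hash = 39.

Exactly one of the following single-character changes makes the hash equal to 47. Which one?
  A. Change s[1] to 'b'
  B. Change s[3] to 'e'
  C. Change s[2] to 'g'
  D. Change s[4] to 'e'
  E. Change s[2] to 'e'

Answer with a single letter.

Answer: A

Derivation:
Option A: s[1]='f'->'b', delta=(2-6)*5^3 mod 127 = 8, hash=39+8 mod 127 = 47 <-- target
Option B: s[3]='h'->'e', delta=(5-8)*5^1 mod 127 = 112, hash=39+112 mod 127 = 24
Option C: s[2]='d'->'g', delta=(7-4)*5^2 mod 127 = 75, hash=39+75 mod 127 = 114
Option D: s[4]='a'->'e', delta=(5-1)*5^0 mod 127 = 4, hash=39+4 mod 127 = 43
Option E: s[2]='d'->'e', delta=(5-4)*5^2 mod 127 = 25, hash=39+25 mod 127 = 64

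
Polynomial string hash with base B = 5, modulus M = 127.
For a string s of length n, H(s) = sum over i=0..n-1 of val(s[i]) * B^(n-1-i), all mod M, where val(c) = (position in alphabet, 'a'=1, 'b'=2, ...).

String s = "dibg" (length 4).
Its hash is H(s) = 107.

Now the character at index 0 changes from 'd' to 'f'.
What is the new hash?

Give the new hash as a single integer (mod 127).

Answer: 103

Derivation:
val('d') = 4, val('f') = 6
Position k = 0, exponent = n-1-k = 3
B^3 mod M = 5^3 mod 127 = 125
Delta = (6 - 4) * 125 mod 127 = 123
New hash = (107 + 123) mod 127 = 103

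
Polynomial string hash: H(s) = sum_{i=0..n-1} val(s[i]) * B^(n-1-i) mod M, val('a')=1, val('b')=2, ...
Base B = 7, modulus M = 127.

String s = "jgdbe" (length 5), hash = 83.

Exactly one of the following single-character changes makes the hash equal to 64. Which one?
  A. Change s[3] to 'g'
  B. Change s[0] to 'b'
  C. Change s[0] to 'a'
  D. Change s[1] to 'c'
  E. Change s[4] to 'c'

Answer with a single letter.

Option A: s[3]='b'->'g', delta=(7-2)*7^1 mod 127 = 35, hash=83+35 mod 127 = 118
Option B: s[0]='j'->'b', delta=(2-10)*7^4 mod 127 = 96, hash=83+96 mod 127 = 52
Option C: s[0]='j'->'a', delta=(1-10)*7^4 mod 127 = 108, hash=83+108 mod 127 = 64 <-- target
Option D: s[1]='g'->'c', delta=(3-7)*7^3 mod 127 = 25, hash=83+25 mod 127 = 108
Option E: s[4]='e'->'c', delta=(3-5)*7^0 mod 127 = 125, hash=83+125 mod 127 = 81

Answer: C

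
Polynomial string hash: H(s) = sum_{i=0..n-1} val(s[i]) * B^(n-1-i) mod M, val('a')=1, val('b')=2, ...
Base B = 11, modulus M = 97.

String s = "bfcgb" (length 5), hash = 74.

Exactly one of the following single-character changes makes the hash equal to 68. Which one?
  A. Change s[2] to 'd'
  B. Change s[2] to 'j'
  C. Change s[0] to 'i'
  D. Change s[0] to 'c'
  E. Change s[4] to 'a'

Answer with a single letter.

Answer: D

Derivation:
Option A: s[2]='c'->'d', delta=(4-3)*11^2 mod 97 = 24, hash=74+24 mod 97 = 1
Option B: s[2]='c'->'j', delta=(10-3)*11^2 mod 97 = 71, hash=74+71 mod 97 = 48
Option C: s[0]='b'->'i', delta=(9-2)*11^4 mod 97 = 55, hash=74+55 mod 97 = 32
Option D: s[0]='b'->'c', delta=(3-2)*11^4 mod 97 = 91, hash=74+91 mod 97 = 68 <-- target
Option E: s[4]='b'->'a', delta=(1-2)*11^0 mod 97 = 96, hash=74+96 mod 97 = 73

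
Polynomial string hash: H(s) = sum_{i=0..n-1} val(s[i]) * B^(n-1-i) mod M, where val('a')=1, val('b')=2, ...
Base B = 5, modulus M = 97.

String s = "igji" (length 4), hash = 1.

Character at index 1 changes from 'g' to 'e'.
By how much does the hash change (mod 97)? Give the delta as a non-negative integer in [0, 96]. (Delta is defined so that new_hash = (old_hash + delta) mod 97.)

Delta formula: (val(new) - val(old)) * B^(n-1-k) mod M
  val('e') - val('g') = 5 - 7 = -2
  B^(n-1-k) = 5^2 mod 97 = 25
  Delta = -2 * 25 mod 97 = 47

Answer: 47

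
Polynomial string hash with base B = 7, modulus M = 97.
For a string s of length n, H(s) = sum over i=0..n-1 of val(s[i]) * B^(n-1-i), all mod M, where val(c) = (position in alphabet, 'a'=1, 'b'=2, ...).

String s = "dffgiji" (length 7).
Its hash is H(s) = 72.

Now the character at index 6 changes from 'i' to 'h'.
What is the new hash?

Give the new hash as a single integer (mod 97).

val('i') = 9, val('h') = 8
Position k = 6, exponent = n-1-k = 0
B^0 mod M = 7^0 mod 97 = 1
Delta = (8 - 9) * 1 mod 97 = 96
New hash = (72 + 96) mod 97 = 71

Answer: 71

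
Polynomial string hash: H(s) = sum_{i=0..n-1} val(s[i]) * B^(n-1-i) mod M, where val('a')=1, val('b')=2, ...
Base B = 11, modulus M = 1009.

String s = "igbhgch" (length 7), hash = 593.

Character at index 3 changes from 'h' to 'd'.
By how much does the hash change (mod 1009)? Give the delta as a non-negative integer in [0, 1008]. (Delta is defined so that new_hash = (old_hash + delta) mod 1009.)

Delta formula: (val(new) - val(old)) * B^(n-1-k) mod M
  val('d') - val('h') = 4 - 8 = -4
  B^(n-1-k) = 11^3 mod 1009 = 322
  Delta = -4 * 322 mod 1009 = 730

Answer: 730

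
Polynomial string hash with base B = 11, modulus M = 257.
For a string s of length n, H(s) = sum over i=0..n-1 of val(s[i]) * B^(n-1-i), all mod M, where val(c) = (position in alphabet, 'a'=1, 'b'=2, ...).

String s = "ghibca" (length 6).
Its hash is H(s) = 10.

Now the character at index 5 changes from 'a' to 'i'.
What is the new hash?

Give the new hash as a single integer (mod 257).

val('a') = 1, val('i') = 9
Position k = 5, exponent = n-1-k = 0
B^0 mod M = 11^0 mod 257 = 1
Delta = (9 - 1) * 1 mod 257 = 8
New hash = (10 + 8) mod 257 = 18

Answer: 18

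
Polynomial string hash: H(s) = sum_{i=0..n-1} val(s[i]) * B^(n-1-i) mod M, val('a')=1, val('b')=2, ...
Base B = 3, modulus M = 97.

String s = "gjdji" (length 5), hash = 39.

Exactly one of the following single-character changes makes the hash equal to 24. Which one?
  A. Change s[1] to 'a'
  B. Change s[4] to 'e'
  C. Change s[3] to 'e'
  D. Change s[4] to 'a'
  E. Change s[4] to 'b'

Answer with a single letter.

Answer: C

Derivation:
Option A: s[1]='j'->'a', delta=(1-10)*3^3 mod 97 = 48, hash=39+48 mod 97 = 87
Option B: s[4]='i'->'e', delta=(5-9)*3^0 mod 97 = 93, hash=39+93 mod 97 = 35
Option C: s[3]='j'->'e', delta=(5-10)*3^1 mod 97 = 82, hash=39+82 mod 97 = 24 <-- target
Option D: s[4]='i'->'a', delta=(1-9)*3^0 mod 97 = 89, hash=39+89 mod 97 = 31
Option E: s[4]='i'->'b', delta=(2-9)*3^0 mod 97 = 90, hash=39+90 mod 97 = 32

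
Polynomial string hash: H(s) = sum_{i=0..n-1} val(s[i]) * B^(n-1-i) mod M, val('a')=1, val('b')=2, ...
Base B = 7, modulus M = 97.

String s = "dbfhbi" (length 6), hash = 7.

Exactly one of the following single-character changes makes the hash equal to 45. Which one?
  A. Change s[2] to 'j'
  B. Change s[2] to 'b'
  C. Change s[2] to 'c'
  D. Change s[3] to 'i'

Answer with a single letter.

Option A: s[2]='f'->'j', delta=(10-6)*7^3 mod 97 = 14, hash=7+14 mod 97 = 21
Option B: s[2]='f'->'b', delta=(2-6)*7^3 mod 97 = 83, hash=7+83 mod 97 = 90
Option C: s[2]='f'->'c', delta=(3-6)*7^3 mod 97 = 38, hash=7+38 mod 97 = 45 <-- target
Option D: s[3]='h'->'i', delta=(9-8)*7^2 mod 97 = 49, hash=7+49 mod 97 = 56

Answer: C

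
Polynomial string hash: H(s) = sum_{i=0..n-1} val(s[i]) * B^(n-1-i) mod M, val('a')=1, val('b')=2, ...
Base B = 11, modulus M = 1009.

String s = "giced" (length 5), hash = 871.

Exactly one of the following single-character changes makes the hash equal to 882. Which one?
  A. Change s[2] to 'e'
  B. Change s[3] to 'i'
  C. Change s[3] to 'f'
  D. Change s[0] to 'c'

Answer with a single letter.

Option A: s[2]='c'->'e', delta=(5-3)*11^2 mod 1009 = 242, hash=871+242 mod 1009 = 104
Option B: s[3]='e'->'i', delta=(9-5)*11^1 mod 1009 = 44, hash=871+44 mod 1009 = 915
Option C: s[3]='e'->'f', delta=(6-5)*11^1 mod 1009 = 11, hash=871+11 mod 1009 = 882 <-- target
Option D: s[0]='g'->'c', delta=(3-7)*11^4 mod 1009 = 967, hash=871+967 mod 1009 = 829

Answer: C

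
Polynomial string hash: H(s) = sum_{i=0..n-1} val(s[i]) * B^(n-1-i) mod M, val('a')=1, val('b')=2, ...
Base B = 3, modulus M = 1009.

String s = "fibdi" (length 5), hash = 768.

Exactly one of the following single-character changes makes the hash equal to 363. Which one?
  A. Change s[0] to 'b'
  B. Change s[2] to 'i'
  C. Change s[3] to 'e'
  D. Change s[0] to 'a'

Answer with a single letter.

Answer: D

Derivation:
Option A: s[0]='f'->'b', delta=(2-6)*3^4 mod 1009 = 685, hash=768+685 mod 1009 = 444
Option B: s[2]='b'->'i', delta=(9-2)*3^2 mod 1009 = 63, hash=768+63 mod 1009 = 831
Option C: s[3]='d'->'e', delta=(5-4)*3^1 mod 1009 = 3, hash=768+3 mod 1009 = 771
Option D: s[0]='f'->'a', delta=(1-6)*3^4 mod 1009 = 604, hash=768+604 mod 1009 = 363 <-- target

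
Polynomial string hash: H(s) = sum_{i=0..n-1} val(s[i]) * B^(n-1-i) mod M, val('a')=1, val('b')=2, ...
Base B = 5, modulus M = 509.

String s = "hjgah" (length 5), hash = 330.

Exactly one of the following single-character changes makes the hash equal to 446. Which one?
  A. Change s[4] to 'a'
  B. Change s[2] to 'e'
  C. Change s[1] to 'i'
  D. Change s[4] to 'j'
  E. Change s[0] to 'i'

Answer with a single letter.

Answer: E

Derivation:
Option A: s[4]='h'->'a', delta=(1-8)*5^0 mod 509 = 502, hash=330+502 mod 509 = 323
Option B: s[2]='g'->'e', delta=(5-7)*5^2 mod 509 = 459, hash=330+459 mod 509 = 280
Option C: s[1]='j'->'i', delta=(9-10)*5^3 mod 509 = 384, hash=330+384 mod 509 = 205
Option D: s[4]='h'->'j', delta=(10-8)*5^0 mod 509 = 2, hash=330+2 mod 509 = 332
Option E: s[0]='h'->'i', delta=(9-8)*5^4 mod 509 = 116, hash=330+116 mod 509 = 446 <-- target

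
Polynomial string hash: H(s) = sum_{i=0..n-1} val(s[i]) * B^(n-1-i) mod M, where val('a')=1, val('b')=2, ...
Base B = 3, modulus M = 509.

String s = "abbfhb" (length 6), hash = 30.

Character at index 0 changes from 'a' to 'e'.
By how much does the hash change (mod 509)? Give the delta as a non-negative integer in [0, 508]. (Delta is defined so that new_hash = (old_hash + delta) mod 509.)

Delta formula: (val(new) - val(old)) * B^(n-1-k) mod M
  val('e') - val('a') = 5 - 1 = 4
  B^(n-1-k) = 3^5 mod 509 = 243
  Delta = 4 * 243 mod 509 = 463

Answer: 463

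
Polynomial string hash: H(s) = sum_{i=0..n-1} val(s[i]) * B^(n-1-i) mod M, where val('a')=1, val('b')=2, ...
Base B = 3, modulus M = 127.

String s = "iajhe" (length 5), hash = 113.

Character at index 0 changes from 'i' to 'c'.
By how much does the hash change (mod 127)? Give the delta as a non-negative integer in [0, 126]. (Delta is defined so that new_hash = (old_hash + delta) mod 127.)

Answer: 22

Derivation:
Delta formula: (val(new) - val(old)) * B^(n-1-k) mod M
  val('c') - val('i') = 3 - 9 = -6
  B^(n-1-k) = 3^4 mod 127 = 81
  Delta = -6 * 81 mod 127 = 22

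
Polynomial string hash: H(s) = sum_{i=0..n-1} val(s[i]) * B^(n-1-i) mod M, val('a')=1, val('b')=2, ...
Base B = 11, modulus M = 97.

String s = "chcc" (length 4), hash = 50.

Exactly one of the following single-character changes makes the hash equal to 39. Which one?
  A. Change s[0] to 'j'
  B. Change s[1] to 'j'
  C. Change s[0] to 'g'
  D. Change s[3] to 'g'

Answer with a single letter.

Answer: C

Derivation:
Option A: s[0]='c'->'j', delta=(10-3)*11^3 mod 97 = 5, hash=50+5 mod 97 = 55
Option B: s[1]='h'->'j', delta=(10-8)*11^2 mod 97 = 48, hash=50+48 mod 97 = 1
Option C: s[0]='c'->'g', delta=(7-3)*11^3 mod 97 = 86, hash=50+86 mod 97 = 39 <-- target
Option D: s[3]='c'->'g', delta=(7-3)*11^0 mod 97 = 4, hash=50+4 mod 97 = 54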